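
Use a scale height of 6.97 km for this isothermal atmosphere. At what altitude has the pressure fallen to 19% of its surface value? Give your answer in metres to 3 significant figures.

z ≈ 11600 m

Set P/P₀ = exp(−z/H) = 0.19, so z = −H ln(0.19).
−ln(0.19) = 1.6607; z = 6970.0 × 1.6607 = 11575 m.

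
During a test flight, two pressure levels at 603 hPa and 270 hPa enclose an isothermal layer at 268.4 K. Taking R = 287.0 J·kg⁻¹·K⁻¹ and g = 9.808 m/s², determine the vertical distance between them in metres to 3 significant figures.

Hypsometric equation: Δz = (R T̄/g) ln(P₁/P₂).
R T̄/g = 287.0 × 268.4 / 9.808 = 7853.9 m.
ln(603/270) = ln(2.2333) = 0.80348.
Δz = 7853.9 × 0.80348 = 6310.5 m.

Δz ≈ 6310 m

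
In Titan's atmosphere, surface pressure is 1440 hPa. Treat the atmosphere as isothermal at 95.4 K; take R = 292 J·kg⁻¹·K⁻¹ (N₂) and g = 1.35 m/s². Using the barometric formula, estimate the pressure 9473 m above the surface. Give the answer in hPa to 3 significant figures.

Scale height: H = RT/g = 292 × 95.4 / 1.35 = 20635 m.
Barometric formula: P = P₀ exp(−z/H).
z/H = 9473.0/20635 = 0.45907; exp(−0.45907) = 0.63187.
P = 1440 × 0.63187 = 909.89 hPa.

P ≈ 910 hPa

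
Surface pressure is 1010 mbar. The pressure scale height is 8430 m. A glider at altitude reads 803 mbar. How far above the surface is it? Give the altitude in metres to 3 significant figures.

z ≈ 1930 m

Invert the barometric formula: z = H ln(P₀/P).
P₀/P = 1010/803 = 1.2578; ln(1.2578) = 0.22936.
z = 8430.0 × 0.22936 = 1933.5 m.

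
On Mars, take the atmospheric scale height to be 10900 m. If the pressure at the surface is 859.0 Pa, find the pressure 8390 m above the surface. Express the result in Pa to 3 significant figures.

P ≈ 398 Pa

Barometric formula: P = P₀ exp(−z/H).
z/H = 8390.0/10900 = 0.76972; exp(−0.76972) = 0.46314.
P = 859.0 × 0.46314 = 397.84 Pa.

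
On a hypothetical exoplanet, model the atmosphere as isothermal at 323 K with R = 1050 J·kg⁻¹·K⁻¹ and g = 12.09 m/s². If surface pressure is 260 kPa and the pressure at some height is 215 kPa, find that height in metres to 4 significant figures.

z ≈ 5331 m

Scale height: H = RT/g = 1050 × 323 / 12.09 = 28052 m.
Invert the barometric formula: z = H ln(P₀/P).
P₀/P = 260/215 = 1.2093; ln(1.2093) = 0.19004.
z = 28052 × 0.19004 = 5331.0 m.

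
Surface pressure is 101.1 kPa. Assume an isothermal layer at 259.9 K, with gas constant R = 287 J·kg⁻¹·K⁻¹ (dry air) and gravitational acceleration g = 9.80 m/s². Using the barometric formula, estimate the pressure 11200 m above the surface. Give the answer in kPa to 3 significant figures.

P ≈ 23.2 kPa

Scale height: H = RT/g = 287 × 259.9 / 9.80 = 7611.4 m.
Barometric formula: P = P₀ exp(−z/H).
z/H = 11200/7611.4 = 1.4715; exp(−1.4715) = 0.22958.
P = 101.1 × 0.22958 = 23.211 kPa.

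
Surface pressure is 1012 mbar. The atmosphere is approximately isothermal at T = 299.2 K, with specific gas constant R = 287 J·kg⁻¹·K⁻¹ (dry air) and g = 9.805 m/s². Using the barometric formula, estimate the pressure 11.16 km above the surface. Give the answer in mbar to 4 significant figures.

P ≈ 283.0 mbar

Scale height: H = RT/g = 287 × 299.2 / 9.805 = 8757.8 m.
Barometric formula: P = P₀ exp(−z/H).
z/H = 11160/8757.8 = 1.2743; exp(−1.2743) = 0.27963.
P = 1012 × 0.27963 = 282.99 mbar.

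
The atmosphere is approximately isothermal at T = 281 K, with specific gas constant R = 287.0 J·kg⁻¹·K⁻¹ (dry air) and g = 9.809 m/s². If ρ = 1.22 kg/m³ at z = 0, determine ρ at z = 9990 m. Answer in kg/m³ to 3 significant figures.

Scale height: H = RT/g = 287.0 × 281 / 9.809 = 8221.7 m.
In an isothermal atmosphere, density decays like pressure: ρ = ρ₀ exp(−z/H).
z/H = 9990.0/8221.7 = 1.2151; exp(−1.2151) = 0.29668.
ρ = 1.22 × 0.29668 = 0.36195 kg/m³.

ρ ≈ 0.362 kg/m³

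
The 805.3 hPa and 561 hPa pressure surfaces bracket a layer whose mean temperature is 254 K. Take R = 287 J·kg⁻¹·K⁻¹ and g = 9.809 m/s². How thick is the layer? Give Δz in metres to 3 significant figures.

Δz ≈ 2690 m

Hypsometric equation: Δz = (R T̄/g) ln(P₁/P₂).
R T̄/g = 287 × 254 / 9.809 = 7431.7 m.
ln(805.3/561) = ln(1.4355) = 0.36151.
Δz = 7431.7 × 0.36151 = 2686.6 m.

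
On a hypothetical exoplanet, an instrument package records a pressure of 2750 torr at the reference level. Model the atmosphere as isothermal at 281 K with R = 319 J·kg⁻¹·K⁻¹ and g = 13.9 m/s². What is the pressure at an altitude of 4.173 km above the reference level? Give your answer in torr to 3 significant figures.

Scale height: H = RT/g = 319 × 281 / 13.9 = 6448.8 m.
Barometric formula: P = P₀ exp(−z/H).
z/H = 4173.0/6448.8 = 0.64710; exp(−0.64710) = 0.52356.
P = 2750 × 0.52356 = 1439.8 torr.

P ≈ 1440 torr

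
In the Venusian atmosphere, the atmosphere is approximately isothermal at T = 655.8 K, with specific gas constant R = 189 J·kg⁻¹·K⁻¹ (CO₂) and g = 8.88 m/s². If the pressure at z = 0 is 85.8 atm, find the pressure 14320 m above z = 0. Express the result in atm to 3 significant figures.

Scale height: H = RT/g = 189 × 655.8 / 8.88 = 13958 m.
Barometric formula: P = P₀ exp(−z/H).
z/H = 14320/13958 = 1.0259; exp(−1.0259) = 0.35847.
P = 85.8 × 0.35847 = 30.757 atm.

P ≈ 30.8 atm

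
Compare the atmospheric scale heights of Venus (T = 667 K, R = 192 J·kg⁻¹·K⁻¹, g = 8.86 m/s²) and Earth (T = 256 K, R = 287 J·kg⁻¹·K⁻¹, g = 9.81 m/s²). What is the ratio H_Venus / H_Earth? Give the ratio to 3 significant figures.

H_Venus/H_Earth ≈ 1.93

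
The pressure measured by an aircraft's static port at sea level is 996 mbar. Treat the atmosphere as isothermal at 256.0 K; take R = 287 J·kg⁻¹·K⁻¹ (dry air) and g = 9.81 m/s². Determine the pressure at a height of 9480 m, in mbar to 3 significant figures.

Scale height: H = RT/g = 287 × 256.0 / 9.81 = 7489.5 m.
Barometric formula: P = P₀ exp(−z/H).
z/H = 9480.0/7489.5 = 1.2658; exp(−1.2658) = 0.28201.
P = 996 × 0.28201 = 280.88 mbar.

P ≈ 281 mbar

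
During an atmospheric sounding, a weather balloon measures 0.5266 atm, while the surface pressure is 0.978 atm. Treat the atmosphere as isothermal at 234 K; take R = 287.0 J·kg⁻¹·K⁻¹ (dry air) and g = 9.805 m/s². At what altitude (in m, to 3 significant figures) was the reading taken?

Scale height: H = RT/g = 287.0 × 234 / 9.805 = 6849.4 m.
Invert the barometric formula: z = H ln(P₀/P).
P₀/P = 0.978/0.5266 = 1.8572; ln(1.8572) = 0.61907.
z = 6849.4 × 0.61907 = 4240.3 m.

z ≈ 4240 m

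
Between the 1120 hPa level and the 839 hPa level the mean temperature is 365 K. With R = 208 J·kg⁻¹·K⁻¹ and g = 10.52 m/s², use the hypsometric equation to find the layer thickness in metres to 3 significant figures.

Δz ≈ 2080 m

Hypsometric equation: Δz = (R T̄/g) ln(P₁/P₂).
R T̄/g = 208 × 365 / 10.52 = 7216.7 m.
ln(1120/839) = ln(1.3349) = 0.28886.
Δz = 7216.7 × 0.28886 = 2084.6 m.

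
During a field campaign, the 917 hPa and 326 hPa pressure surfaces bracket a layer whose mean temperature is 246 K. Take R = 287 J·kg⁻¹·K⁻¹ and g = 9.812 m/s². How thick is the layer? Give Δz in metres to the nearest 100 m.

Δz ≈ 7400 m

Hypsometric equation: Δz = (R T̄/g) ln(P₁/P₂).
R T̄/g = 287 × 246 / 9.812 = 7195.5 m.
ln(917/326) = ln(2.8129) = 1.0342.
Δz = 7195.5 × 1.0342 = 7441.6 m.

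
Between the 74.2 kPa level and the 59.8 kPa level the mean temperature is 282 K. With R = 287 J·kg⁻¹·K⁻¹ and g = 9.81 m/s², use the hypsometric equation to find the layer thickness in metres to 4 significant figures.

Δz ≈ 1780 m

Hypsometric equation: Δz = (R T̄/g) ln(P₁/P₂).
R T̄/g = 287 × 282 / 9.81 = 8250.2 m.
ln(74.2/59.8) = ln(1.2408) = 0.21576.
Δz = 8250.2 × 0.21576 = 1780.1 m.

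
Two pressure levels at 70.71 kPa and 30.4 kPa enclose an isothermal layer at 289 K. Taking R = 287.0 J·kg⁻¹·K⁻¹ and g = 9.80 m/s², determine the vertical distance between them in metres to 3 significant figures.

Δz ≈ 7140 m

Hypsometric equation: Δz = (R T̄/g) ln(P₁/P₂).
R T̄/g = 287.0 × 289 / 9.80 = 8463.6 m.
ln(70.71/30.4) = ln(2.3260) = 0.84415.
Δz = 8463.6 × 0.84415 = 7144.5 m.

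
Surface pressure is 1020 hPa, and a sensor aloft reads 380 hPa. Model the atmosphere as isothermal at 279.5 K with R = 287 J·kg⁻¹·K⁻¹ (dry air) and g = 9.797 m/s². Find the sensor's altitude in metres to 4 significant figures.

z ≈ 8085 m

Scale height: H = RT/g = 287 × 279.5 / 9.797 = 8187.9 m.
Invert the barometric formula: z = H ln(P₀/P).
P₀/P = 1020/380 = 2.6842; ln(2.6842) = 0.98738.
z = 8187.9 × 0.98738 = 8084.6 m.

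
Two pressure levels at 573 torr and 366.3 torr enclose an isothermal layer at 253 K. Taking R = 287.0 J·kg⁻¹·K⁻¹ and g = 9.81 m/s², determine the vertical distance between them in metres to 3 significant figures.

Δz ≈ 3310 m

Hypsometric equation: Δz = (R T̄/g) ln(P₁/P₂).
R T̄/g = 287.0 × 253 / 9.81 = 7401.7 m.
ln(573/366.3) = ln(1.5643) = 0.44744.
Δz = 7401.7 × 0.44744 = 3311.8 m.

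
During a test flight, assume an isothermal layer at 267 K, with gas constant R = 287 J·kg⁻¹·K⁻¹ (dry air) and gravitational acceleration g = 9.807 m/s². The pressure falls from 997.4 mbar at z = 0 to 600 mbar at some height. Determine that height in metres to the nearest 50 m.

Scale height: H = RT/g = 287 × 267 / 9.807 = 7813.7 m.
Invert the barometric formula: z = H ln(P₀/P).
P₀/P = 997.4/600 = 1.6623; ln(1.6623) = 0.50820.
z = 7813.7 × 0.50820 = 3970.9 m.

z ≈ 3950 m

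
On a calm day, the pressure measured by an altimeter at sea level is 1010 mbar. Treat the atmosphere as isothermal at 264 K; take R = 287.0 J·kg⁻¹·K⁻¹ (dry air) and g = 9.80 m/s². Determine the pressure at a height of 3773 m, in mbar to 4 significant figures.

Scale height: H = RT/g = 287.0 × 264 / 9.80 = 7731.4 m.
Barometric formula: P = P₀ exp(−z/H).
z/H = 3773.0/7731.4 = 0.48801; exp(−0.48801) = 0.61385.
P = 1010 × 0.61385 = 619.99 mbar.

P ≈ 620.0 mbar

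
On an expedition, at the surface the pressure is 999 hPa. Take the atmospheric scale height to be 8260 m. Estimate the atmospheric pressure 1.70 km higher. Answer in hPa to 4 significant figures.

Barometric formula: P = P₀ exp(−z/H).
z/H = 1700.0/8260.0 = 0.20581; exp(−0.20581) = 0.81399.
P = 999 × 0.81399 = 813.18 hPa.

P ≈ 813.2 hPa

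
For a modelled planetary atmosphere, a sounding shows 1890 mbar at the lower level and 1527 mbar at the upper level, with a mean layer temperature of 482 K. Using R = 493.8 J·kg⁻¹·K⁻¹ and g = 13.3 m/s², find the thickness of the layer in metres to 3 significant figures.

Hypsometric equation: Δz = (R T̄/g) ln(P₁/P₂).
R T̄/g = 493.8 × 482 / 13.3 = 17896 m.
ln(1890/1527) = ln(1.2377) = 0.21325.
Δz = 17896 × 0.21325 = 3816.3 m.

Δz ≈ 3820 m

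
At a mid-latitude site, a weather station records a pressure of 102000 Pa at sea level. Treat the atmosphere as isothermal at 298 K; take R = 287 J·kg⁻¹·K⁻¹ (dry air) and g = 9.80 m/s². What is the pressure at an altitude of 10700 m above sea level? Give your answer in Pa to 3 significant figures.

P ≈ 29900 Pa

Scale height: H = RT/g = 287 × 298 / 9.80 = 8727.1 m.
Barometric formula: P = P₀ exp(−z/H).
z/H = 10700/8727.1 = 1.2261; exp(−1.2261) = 0.29343.
P = 102000 × 0.29343 = 29930 Pa.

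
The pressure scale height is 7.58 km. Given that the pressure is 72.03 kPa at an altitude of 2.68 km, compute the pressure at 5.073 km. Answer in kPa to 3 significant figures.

P ≈ 52.5 kPa

Between two levels, P₂ = P₁ exp(−Δz/H) with Δz = z₂ − z₁.
Δz = 5073.0 − 2680.0 = 2393.0 m; Δz/H = 2393.0/7580.0 = 0.31570.
P₂ = 72.03 × exp(−0.31570) = 72.03 × 0.72928 = 52.530 kPa.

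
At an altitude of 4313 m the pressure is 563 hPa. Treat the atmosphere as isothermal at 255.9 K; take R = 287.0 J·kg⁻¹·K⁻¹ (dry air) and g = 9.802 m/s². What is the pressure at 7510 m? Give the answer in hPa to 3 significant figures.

P ≈ 367 hPa

Scale height: H = RT/g = 287.0 × 255.9 / 9.802 = 7492.7 m.
Between two levels, P₂ = P₁ exp(−Δz/H) with Δz = z₂ − z₁.
Δz = 7510.0 − 4313.0 = 3197.0 m; Δz/H = 3197.0/7492.7 = 0.42668.
P₂ = 563 × exp(−0.42668) = 563 × 0.65267 = 367.45 hPa.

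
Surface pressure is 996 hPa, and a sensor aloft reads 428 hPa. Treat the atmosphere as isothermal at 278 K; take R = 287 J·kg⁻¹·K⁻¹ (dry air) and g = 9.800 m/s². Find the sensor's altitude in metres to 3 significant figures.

Scale height: H = RT/g = 287 × 278 / 9.800 = 8141.4 m.
Invert the barometric formula: z = H ln(P₀/P).
P₀/P = 996/428 = 2.3271; ln(2.3271) = 0.84462.
z = 8141.4 × 0.84462 = 6876.4 m.

z ≈ 6880 m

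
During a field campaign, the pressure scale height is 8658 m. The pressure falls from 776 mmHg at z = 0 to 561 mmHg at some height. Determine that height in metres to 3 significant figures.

z ≈ 2810 m

Invert the barometric formula: z = H ln(P₀/P).
P₀/P = 776/561 = 1.3832; ln(1.3832) = 0.32440.
z = 8658.0 × 0.32440 = 2808.7 m.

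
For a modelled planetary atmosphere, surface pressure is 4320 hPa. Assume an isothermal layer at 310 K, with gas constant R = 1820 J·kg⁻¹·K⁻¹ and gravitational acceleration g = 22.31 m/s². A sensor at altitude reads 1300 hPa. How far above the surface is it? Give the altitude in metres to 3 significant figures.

z ≈ 30400 m

Scale height: H = RT/g = 1820 × 310 / 22.31 = 25289 m.
Invert the barometric formula: z = H ln(P₀/P).
P₀/P = 4320/1300 = 3.3231; ln(3.3231) = 1.2009.
z = 25289 × 1.2009 = 30370 m.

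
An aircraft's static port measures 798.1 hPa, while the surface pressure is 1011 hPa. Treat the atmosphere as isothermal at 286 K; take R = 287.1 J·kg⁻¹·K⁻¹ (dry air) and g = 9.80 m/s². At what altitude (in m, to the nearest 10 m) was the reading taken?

z ≈ 1980 m

Scale height: H = RT/g = 287.1 × 286 / 9.80 = 8378.6 m.
Invert the barometric formula: z = H ln(P₀/P).
P₀/P = 1011/798.1 = 1.2668; ln(1.2668) = 0.23649.
z = 8378.6 × 0.23649 = 1981.5 m.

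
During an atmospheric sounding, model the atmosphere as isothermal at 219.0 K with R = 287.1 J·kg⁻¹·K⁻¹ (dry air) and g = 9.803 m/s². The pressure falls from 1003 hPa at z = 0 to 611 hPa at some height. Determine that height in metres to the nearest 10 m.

z ≈ 3180 m

Scale height: H = RT/g = 287.1 × 219.0 / 9.803 = 6413.8 m.
Invert the barometric formula: z = H ln(P₀/P).
P₀/P = 1003/611 = 1.6416; ln(1.6416) = 0.49567.
z = 6413.8 × 0.49567 = 3179.1 m.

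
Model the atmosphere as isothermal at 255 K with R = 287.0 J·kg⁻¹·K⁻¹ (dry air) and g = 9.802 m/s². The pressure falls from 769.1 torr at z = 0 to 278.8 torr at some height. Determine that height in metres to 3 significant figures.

z ≈ 7580 m

Scale height: H = RT/g = 287.0 × 255 / 9.802 = 7466.3 m.
Invert the barometric formula: z = H ln(P₀/P).
P₀/P = 769.1/278.8 = 2.7586; ln(2.7586) = 1.0147.
z = 7466.3 × 1.0147 = 7576.1 m.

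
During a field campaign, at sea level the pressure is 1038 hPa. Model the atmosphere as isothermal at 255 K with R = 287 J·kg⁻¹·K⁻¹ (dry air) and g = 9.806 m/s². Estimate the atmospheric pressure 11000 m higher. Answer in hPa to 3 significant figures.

P ≈ 238 hPa

Scale height: H = RT/g = 287 × 255 / 9.806 = 7463.3 m.
Barometric formula: P = P₀ exp(−z/H).
z/H = 11000/7463.3 = 1.4739; exp(−1.4739) = 0.22903.
P = 1038 × 0.22903 = 237.73 hPa.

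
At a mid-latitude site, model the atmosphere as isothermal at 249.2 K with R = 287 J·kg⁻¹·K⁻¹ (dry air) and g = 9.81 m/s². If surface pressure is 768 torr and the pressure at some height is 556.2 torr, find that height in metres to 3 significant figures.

Scale height: H = RT/g = 287 × 249.2 / 9.81 = 7290.6 m.
Invert the barometric formula: z = H ln(P₀/P).
P₀/P = 768/556.2 = 1.3808; ln(1.3808) = 0.32266.
z = 7290.6 × 0.32266 = 2352.4 m.

z ≈ 2350 m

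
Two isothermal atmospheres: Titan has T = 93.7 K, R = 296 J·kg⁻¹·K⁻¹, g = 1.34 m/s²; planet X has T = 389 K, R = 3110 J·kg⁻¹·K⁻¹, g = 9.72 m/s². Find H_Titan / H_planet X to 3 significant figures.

H_Titan/H_planet X ≈ 0.166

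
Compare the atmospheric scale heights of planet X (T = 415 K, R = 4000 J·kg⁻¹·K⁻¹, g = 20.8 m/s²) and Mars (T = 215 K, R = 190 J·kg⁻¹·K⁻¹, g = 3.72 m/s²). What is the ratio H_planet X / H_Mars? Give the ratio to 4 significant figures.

H_planet X/H_Mars ≈ 7.268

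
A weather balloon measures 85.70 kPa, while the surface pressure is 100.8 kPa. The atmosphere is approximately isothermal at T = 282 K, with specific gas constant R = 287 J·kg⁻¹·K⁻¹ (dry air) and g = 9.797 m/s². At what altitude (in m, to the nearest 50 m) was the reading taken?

Scale height: H = RT/g = 287 × 282 / 9.797 = 8261.1 m.
Invert the barometric formula: z = H ln(P₀/P).
P₀/P = 100.8/85.70 = 1.1762; ln(1.1762) = 0.16229.
z = 8261.1 × 0.16229 = 1340.7 m.

z ≈ 1350 m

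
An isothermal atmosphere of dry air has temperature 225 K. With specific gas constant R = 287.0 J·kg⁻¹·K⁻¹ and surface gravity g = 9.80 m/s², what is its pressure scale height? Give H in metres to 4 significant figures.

H ≈ 6589 m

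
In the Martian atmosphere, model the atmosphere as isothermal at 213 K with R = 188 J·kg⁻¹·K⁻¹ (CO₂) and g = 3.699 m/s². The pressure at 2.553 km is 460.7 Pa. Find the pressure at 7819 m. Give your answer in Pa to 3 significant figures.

P ≈ 283 Pa

Scale height: H = RT/g = 188 × 213 / 3.699 = 10826 m.
Between two levels, P₂ = P₁ exp(−Δz/H) with Δz = z₂ − z₁.
Δz = 7819.0 − 2553.0 = 5266.0 m; Δz/H = 5266.0/10826 = 0.48642.
P₂ = 460.7 × exp(−0.48642) = 460.7 × 0.61482 = 283.25 Pa.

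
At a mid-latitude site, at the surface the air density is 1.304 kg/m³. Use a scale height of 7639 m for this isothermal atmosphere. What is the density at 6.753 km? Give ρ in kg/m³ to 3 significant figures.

In an isothermal atmosphere, density decays like pressure: ρ = ρ₀ exp(−z/H).
z/H = 6753.0/7639.0 = 0.88402; exp(−0.88402) = 0.41312.
ρ = 1.304 × 0.41312 = 0.53871 kg/m³.

ρ ≈ 0.539 kg/m³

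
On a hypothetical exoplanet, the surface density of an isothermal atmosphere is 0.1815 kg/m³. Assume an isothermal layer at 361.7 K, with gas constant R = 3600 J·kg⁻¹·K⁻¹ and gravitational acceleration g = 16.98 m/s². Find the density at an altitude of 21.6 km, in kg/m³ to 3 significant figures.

Scale height: H = RT/g = 3600 × 361.7 / 16.98 = 76686 m.
In an isothermal atmosphere, density decays like pressure: ρ = ρ₀ exp(−z/H).
z/H = 21600/76686 = 0.28167; exp(−0.28167) = 0.75452.
ρ = 0.1815 × 0.75452 = 0.13695 kg/m³.

ρ ≈ 0.137 kg/m³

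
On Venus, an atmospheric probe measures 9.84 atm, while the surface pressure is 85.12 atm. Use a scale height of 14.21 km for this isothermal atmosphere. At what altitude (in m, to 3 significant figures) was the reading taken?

Invert the barometric formula: z = H ln(P₀/P).
P₀/P = 85.12/9.84 = 8.6504; ln(8.6504) = 2.1576.
z = 14210 × 2.1576 = 30659 m.

z ≈ 30700 m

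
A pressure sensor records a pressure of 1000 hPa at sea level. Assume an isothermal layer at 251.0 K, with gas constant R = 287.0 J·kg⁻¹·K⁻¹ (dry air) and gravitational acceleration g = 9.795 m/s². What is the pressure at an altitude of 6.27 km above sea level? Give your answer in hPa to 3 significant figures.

Scale height: H = RT/g = 287.0 × 251.0 / 9.795 = 7354.5 m.
Barometric formula: P = P₀ exp(−z/H).
z/H = 6270.0/7354.5 = 0.85254; exp(−0.85254) = 0.42633.
P = 1000 × 0.42633 = 426.33 hPa.

P ≈ 426 hPa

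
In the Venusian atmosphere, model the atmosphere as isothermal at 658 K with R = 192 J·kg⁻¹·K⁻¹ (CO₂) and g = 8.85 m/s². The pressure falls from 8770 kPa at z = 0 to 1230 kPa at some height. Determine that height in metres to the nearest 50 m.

z ≈ 28050 m

Scale height: H = RT/g = 192 × 658 / 8.85 = 14275 m.
Invert the barometric formula: z = H ln(P₀/P).
P₀/P = 8770/1230 = 7.1301; ln(7.1301) = 1.9643.
z = 14275 × 1.9643 = 28040 m.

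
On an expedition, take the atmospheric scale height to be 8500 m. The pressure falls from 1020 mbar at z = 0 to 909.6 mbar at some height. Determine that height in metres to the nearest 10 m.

z ≈ 970 m

Invert the barometric formula: z = H ln(P₀/P).
P₀/P = 1020/909.6 = 1.1214; ln(1.1214) = 0.11458.
z = 8500.0 × 0.11458 = 973.93 m.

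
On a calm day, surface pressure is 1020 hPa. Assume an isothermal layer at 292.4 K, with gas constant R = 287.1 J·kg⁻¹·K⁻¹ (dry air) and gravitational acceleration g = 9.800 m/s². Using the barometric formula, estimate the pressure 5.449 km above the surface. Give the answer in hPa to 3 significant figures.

P ≈ 540 hPa

Scale height: H = RT/g = 287.1 × 292.4 / 9.800 = 8566.1 m.
Barometric formula: P = P₀ exp(−z/H).
z/H = 5449.0/8566.1 = 0.63611; exp(−0.63611) = 0.52935.
P = 1020 × 0.52935 = 539.94 hPa.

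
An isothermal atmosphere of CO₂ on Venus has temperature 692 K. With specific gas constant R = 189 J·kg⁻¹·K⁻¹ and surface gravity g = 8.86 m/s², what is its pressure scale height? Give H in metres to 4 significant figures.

H ≈ 14760 m

The scale height of an isothermal atmosphere is H = RT/g.
H = 189 × 692 / 8.86 = 130790/8.86 = 14762 m.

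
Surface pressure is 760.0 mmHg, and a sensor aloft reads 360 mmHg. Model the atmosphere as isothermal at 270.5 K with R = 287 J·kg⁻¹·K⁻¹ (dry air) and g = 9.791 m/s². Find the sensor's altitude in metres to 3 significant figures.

z ≈ 5920 m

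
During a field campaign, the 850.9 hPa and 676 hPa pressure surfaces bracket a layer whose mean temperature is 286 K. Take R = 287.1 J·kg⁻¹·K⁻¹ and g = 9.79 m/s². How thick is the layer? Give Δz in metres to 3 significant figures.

Hypsometric equation: Δz = (R T̄/g) ln(P₁/P₂).
R T̄/g = 287.1 × 286 / 9.79 = 8387.2 m.
ln(850.9/676) = ln(1.2587) = 0.23008.
Δz = 8387.2 × 0.23008 = 1929.7 m.

Δz ≈ 1930 m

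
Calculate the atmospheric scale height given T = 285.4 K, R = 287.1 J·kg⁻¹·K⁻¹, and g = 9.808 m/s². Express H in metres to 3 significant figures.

The scale height of an isothermal atmosphere is H = RT/g.
H = 287.1 × 285.4 / 9.808 = 81938/9.808 = 8354.2 m.

H ≈ 8350 m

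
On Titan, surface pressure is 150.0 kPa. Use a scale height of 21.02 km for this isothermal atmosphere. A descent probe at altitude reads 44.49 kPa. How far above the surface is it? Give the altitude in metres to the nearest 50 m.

Invert the barometric formula: z = H ln(P₀/P).
P₀/P = 150.0/44.49 = 3.3715; ln(3.3715) = 1.2154.
z = 21020 × 1.2154 = 25548 m.

z ≈ 25550 m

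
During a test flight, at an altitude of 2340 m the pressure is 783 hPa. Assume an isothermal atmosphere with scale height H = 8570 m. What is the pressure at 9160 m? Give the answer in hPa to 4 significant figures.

P ≈ 353.3 hPa

Between two levels, P₂ = P₁ exp(−Δz/H) with Δz = z₂ − z₁.
Δz = 9160.0 − 2340.0 = 6820.0 m; Δz/H = 6820.0/8570.0 = 0.79580.
P₂ = 783 × exp(−0.79580) = 783 × 0.45122 = 353.31 hPa.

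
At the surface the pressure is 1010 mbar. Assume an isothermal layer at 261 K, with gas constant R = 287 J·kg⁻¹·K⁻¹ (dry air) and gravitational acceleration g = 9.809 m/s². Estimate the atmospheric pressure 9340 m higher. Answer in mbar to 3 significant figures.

Scale height: H = RT/g = 287 × 261 / 9.809 = 7636.6 m.
Barometric formula: P = P₀ exp(−z/H).
z/H = 9340.0/7636.6 = 1.2231; exp(−1.2231) = 0.29432.
P = 1010 × 0.29432 = 297.26 mbar.

P ≈ 297 mbar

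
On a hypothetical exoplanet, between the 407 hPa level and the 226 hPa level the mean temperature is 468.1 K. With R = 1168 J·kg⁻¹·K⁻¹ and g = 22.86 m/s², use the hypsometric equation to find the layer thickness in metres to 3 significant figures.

Δz ≈ 14100 m

Hypsometric equation: Δz = (R T̄/g) ln(P₁/P₂).
R T̄/g = 1168 × 468.1 / 22.86 = 23917 m.
ln(407/226) = ln(1.8009) = 0.58829.
Δz = 23917 × 0.58829 = 14070 m.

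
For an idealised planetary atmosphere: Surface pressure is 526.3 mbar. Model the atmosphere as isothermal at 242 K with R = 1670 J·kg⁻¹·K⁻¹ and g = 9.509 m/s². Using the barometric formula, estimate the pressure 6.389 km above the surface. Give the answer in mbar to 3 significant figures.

P ≈ 453 mbar

Scale height: H = RT/g = 1670 × 242 / 9.509 = 42501 m.
Barometric formula: P = P₀ exp(−z/H).
z/H = 6389.0/42501 = 0.15033; exp(−0.15033) = 0.86042.
P = 526.3 × 0.86042 = 452.84 mbar.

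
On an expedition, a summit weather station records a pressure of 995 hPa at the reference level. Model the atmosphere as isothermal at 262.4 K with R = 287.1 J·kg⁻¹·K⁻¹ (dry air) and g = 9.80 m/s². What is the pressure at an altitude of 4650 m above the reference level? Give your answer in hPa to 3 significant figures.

Scale height: H = RT/g = 287.1 × 262.4 / 9.80 = 7687.2 m.
Barometric formula: P = P₀ exp(−z/H).
z/H = 4650.0/7687.2 = 0.60490; exp(−0.60490) = 0.54613.
P = 995 × 0.54613 = 543.40 hPa.

P ≈ 543 hPa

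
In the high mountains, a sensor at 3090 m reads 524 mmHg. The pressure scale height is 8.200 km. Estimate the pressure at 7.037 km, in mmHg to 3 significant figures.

P ≈ 324 mmHg

Between two levels, P₂ = P₁ exp(−Δz/H) with Δz = z₂ − z₁.
Δz = 7037.0 − 3090.0 = 3947.0 m; Δz/H = 3947.0/8200.0 = 0.48134.
P₂ = 524 × exp(−0.48134) = 524 × 0.61795 = 323.81 mmHg.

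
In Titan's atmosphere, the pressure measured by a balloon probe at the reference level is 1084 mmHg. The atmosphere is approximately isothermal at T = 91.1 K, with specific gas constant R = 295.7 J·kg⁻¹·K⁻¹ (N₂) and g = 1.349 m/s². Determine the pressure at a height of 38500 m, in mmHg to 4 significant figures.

P ≈ 157.7 mmHg

Scale height: H = RT/g = 295.7 × 91.1 / 1.349 = 19969 m.
Barometric formula: P = P₀ exp(−z/H).
z/H = 38500/19969 = 1.9280; exp(−1.9280) = 0.14544.
P = 1084 × 0.14544 = 157.66 mmHg.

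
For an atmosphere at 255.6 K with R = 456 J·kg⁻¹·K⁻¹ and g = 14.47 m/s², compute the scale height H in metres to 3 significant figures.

H ≈ 8050 m

The scale height of an isothermal atmosphere is H = RT/g.
H = 456 × 255.6 / 14.47 = 116550/14.47 = 8054.6 m.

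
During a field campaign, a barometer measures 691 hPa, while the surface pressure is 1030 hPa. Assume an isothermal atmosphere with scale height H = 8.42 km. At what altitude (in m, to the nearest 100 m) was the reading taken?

Invert the barometric formula: z = H ln(P₀/P).
P₀/P = 1030/691 = 1.4906; ln(1.4906) = 0.39918.
z = 8420.0 × 0.39918 = 3361.1 m.

z ≈ 3400 m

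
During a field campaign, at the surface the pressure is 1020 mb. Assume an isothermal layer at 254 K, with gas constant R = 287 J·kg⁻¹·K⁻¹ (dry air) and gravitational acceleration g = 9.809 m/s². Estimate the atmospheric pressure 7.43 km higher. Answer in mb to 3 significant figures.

P ≈ 375 mb

Scale height: H = RT/g = 287 × 254 / 9.809 = 7431.7 m.
Barometric formula: P = P₀ exp(−z/H).
z/H = 7430.0/7431.7 = 0.99977; exp(−0.99977) = 0.36796.
P = 1020 × 0.36796 = 375.32 mb.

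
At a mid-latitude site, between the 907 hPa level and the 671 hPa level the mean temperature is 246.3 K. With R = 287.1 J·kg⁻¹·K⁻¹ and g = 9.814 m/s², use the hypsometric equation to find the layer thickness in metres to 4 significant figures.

Δz ≈ 2171 m

Hypsometric equation: Δz = (R T̄/g) ln(P₁/P₂).
R T̄/g = 287.1 × 246.3 / 9.814 = 7205.3 m.
ln(907/671) = ln(1.3517) = 0.30136.
Δz = 7205.3 × 0.30136 = 2171.4 m.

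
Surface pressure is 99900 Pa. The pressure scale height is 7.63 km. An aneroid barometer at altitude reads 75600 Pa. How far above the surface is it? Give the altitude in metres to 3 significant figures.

z ≈ 2130 m

Invert the barometric formula: z = H ln(P₀/P).
P₀/P = 99900/75600 = 1.3214; ln(1.3214) = 0.27869.
z = 7630.0 × 0.27869 = 2126.4 m.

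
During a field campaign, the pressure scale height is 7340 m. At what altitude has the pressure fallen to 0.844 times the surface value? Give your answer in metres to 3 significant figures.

z ≈ 1240 m

Set P/P₀ = exp(−z/H) = 0.844, so z = −H ln(0.844).
−ln(0.844) = 0.16960; z = 7340.0 × 0.16960 = 1244.9 m.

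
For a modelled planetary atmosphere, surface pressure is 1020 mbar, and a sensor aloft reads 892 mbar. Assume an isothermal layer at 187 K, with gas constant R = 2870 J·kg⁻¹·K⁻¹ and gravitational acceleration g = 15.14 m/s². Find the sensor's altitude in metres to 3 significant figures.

z ≈ 4750 m

Scale height: H = RT/g = 2870 × 187 / 15.14 = 35448 m.
Invert the barometric formula: z = H ln(P₀/P).
P₀/P = 1020/892 = 1.1435; ln(1.1435) = 0.13409.
z = 35448 × 0.13409 = 4753.2 m.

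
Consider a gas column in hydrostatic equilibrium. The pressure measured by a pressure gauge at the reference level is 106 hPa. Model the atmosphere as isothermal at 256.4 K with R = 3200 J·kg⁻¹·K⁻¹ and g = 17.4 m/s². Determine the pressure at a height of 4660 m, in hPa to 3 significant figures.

Scale height: H = RT/g = 3200 × 256.4 / 17.4 = 47154 m.
Barometric formula: P = P₀ exp(−z/H).
z/H = 4660.0/47154 = 0.098825; exp(−0.098825) = 0.90590.
P = 106 × 0.90590 = 96.025 hPa.

P ≈ 96.0 hPa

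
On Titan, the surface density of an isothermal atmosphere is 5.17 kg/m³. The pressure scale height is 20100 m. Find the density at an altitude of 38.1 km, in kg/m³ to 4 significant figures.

ρ ≈ 0.7767 kg/m³

In an isothermal atmosphere, density decays like pressure: ρ = ρ₀ exp(−z/H).
z/H = 38100/20100 = 1.8955; exp(−1.8955) = 0.15024.
ρ = 5.17 × 0.15024 = 0.77674 kg/m³.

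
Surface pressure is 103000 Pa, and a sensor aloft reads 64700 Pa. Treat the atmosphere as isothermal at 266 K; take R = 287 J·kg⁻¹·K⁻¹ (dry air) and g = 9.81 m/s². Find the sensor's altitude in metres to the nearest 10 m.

Scale height: H = RT/g = 287 × 266 / 9.81 = 7782.1 m.
Invert the barometric formula: z = H ln(P₀/P).
P₀/P = 103000/64700 = 1.5920; ln(1.5920) = 0.46499.
z = 7782.1 × 0.46499 = 3618.6 m.

z ≈ 3620 m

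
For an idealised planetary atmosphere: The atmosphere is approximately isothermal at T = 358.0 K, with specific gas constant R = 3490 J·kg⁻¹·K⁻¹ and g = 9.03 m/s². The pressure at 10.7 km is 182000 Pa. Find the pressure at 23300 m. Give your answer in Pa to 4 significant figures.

Scale height: H = RT/g = 3490 × 358.0 / 9.03 = 138360 m.
Between two levels, P₂ = P₁ exp(−Δz/H) with Δz = z₂ − z₁.
Δz = 23300 − 10700 = 12600 m; Δz/H = 12600/138360 = 0.091067.
P₂ = 182000 × exp(−0.091067) = 182000 × 0.91296 = 166160 Pa.

P ≈ 166200 Pa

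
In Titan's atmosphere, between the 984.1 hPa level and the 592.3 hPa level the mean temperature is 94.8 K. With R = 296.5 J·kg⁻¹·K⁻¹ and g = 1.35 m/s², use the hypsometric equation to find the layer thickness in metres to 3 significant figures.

Δz ≈ 10600 m

Hypsometric equation: Δz = (R T̄/g) ln(P₁/P₂).
R T̄/g = 296.5 × 94.8 / 1.35 = 20821 m.
ln(984.1/592.3) = ln(1.6615) = 0.50772.
Δz = 20821 × 0.50772 = 10571 m.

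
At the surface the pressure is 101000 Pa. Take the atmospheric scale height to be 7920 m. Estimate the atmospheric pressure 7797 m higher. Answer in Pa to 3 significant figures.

Barometric formula: P = P₀ exp(−z/H).
z/H = 7797.0/7920.0 = 0.98447; exp(−0.98447) = 0.37364.
P = 101000 × 0.37364 = 37738 Pa.

P ≈ 37700 Pa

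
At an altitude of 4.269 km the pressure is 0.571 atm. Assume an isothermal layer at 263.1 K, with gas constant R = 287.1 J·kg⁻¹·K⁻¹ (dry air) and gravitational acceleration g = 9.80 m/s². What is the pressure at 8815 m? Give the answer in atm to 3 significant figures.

P ≈ 0.317 atm

Scale height: H = RT/g = 287.1 × 263.1 / 9.80 = 7707.8 m.
Between two levels, P₂ = P₁ exp(−Δz/H) with Δz = z₂ − z₁.
Δz = 8815.0 − 4269.0 = 4546.0 m; Δz/H = 4546.0/7707.8 = 0.58979.
P₂ = 0.571 × exp(−0.58979) = 0.571 × 0.55444 = 0.31659 atm.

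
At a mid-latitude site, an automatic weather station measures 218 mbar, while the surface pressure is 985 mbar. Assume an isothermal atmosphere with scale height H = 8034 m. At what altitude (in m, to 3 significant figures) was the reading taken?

z ≈ 12100 m

Invert the barometric formula: z = H ln(P₀/P).
P₀/P = 985/218 = 4.5183; ln(4.5183) = 1.5081.
z = 8034.0 × 1.5081 = 12116 m.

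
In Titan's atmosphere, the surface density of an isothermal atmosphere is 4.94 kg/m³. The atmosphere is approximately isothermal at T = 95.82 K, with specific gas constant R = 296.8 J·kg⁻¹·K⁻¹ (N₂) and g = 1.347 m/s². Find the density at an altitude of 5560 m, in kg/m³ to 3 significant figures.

ρ ≈ 3.80 kg/m³

Scale height: H = RT/g = 296.8 × 95.82 / 1.347 = 21113 m.
In an isothermal atmosphere, density decays like pressure: ρ = ρ₀ exp(−z/H).
z/H = 5560.0/21113 = 0.26334; exp(−0.26334) = 0.76848.
ρ = 4.94 × 0.76848 = 3.7963 kg/m³.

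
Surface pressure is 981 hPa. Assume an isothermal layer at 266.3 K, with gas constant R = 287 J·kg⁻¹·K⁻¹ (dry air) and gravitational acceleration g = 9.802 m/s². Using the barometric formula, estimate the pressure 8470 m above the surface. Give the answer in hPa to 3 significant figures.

P ≈ 331 hPa

Scale height: H = RT/g = 287 × 266.3 / 9.802 = 7797.2 m.
Barometric formula: P = P₀ exp(−z/H).
z/H = 8470.0/7797.2 = 1.0863; exp(−1.0863) = 0.33746.
P = 981 × 0.33746 = 331.05 hPa.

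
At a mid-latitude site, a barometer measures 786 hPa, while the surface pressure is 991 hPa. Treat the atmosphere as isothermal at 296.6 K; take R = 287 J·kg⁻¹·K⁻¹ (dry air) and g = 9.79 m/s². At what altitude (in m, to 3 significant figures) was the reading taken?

Scale height: H = RT/g = 287 × 296.6 / 9.79 = 8695.0 m.
Invert the barometric formula: z = H ln(P₀/P).
P₀/P = 991/786 = 1.2608; ln(1.2608) = 0.23175.
z = 8695.0 × 0.23175 = 2015.1 m.

z ≈ 2020 m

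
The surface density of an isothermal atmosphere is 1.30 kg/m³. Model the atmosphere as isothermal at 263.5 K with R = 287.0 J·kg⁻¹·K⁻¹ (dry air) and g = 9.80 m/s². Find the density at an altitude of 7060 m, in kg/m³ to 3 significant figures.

ρ ≈ 0.521 kg/m³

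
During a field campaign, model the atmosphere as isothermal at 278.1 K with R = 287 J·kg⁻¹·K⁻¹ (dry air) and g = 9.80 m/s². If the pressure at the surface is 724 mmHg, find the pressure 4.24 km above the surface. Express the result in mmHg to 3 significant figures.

Scale height: H = RT/g = 287 × 278.1 / 9.80 = 8144.4 m.
Barometric formula: P = P₀ exp(−z/H).
z/H = 4240.0/8144.4 = 0.52060; exp(−0.52060) = 0.59416.
P = 724 × 0.59416 = 430.17 mmHg.

P ≈ 430 mmHg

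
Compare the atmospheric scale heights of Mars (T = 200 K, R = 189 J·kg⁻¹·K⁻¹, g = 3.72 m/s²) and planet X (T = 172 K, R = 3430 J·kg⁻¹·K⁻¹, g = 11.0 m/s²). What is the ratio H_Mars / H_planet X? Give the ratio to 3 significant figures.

H = RT/g for each body.
H_Mars = 189 × 200 / 3.72 = 10161 m.
H_planet X = 3430 × 172 / 11.0 = 53633 m.
H_Mars/H_planet X = 10161/53633 = 0.18945.

H_Mars/H_planet X ≈ 0.189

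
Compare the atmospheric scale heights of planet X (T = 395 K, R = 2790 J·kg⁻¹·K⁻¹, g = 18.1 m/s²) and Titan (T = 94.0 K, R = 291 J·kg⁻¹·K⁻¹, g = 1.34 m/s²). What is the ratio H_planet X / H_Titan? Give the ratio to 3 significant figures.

H_planet X/H_Titan ≈ 2.98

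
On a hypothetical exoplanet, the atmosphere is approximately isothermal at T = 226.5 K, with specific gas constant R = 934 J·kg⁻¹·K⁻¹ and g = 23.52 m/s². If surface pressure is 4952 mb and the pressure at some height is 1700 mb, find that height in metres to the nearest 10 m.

Scale height: H = RT/g = 934 × 226.5 / 23.52 = 8994.5 m.
Invert the barometric formula: z = H ln(P₀/P).
P₀/P = 4952/1700 = 2.9129; ln(2.9129) = 1.0691.
z = 8994.5 × 1.0691 = 9616.0 m.

z ≈ 9620 m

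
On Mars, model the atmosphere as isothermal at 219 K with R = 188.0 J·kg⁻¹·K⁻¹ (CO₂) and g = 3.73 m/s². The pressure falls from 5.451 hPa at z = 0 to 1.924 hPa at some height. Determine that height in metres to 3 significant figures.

z ≈ 11500 m

Scale height: H = RT/g = 188.0 × 219 / 3.73 = 11038 m.
Invert the barometric formula: z = H ln(P₀/P).
P₀/P = 5.451/1.924 = 2.8332; ln(2.8332) = 1.0414.
z = 11038 × 1.0414 = 11495 m.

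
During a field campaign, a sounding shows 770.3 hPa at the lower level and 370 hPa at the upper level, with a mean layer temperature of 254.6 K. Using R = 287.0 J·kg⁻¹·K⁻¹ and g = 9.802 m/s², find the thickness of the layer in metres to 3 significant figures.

Hypsometric equation: Δz = (R T̄/g) ln(P₁/P₂).
R T̄/g = 287.0 × 254.6 / 9.802 = 7454.6 m.
ln(770.3/370) = ln(2.0819) = 0.73328.
Δz = 7454.6 × 0.73328 = 5466.3 m.

Δz ≈ 5470 m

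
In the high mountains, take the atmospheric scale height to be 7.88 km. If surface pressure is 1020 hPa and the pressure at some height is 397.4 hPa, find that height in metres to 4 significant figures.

Invert the barometric formula: z = H ln(P₀/P).
P₀/P = 1020/397.4 = 2.5667; ln(2.5667) = 0.94262.
z = 7880.0 × 0.94262 = 7427.8 m.

z ≈ 7428 m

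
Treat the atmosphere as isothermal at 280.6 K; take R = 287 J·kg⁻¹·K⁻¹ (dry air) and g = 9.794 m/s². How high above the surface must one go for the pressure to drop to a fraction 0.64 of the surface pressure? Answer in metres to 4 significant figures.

Scale height: H = RT/g = 287 × 280.6 / 9.794 = 8222.6 m.
Set P/P₀ = exp(−z/H) = 0.64, so z = −H ln(0.64).
−ln(0.64) = 0.44629; z = 8222.6 × 0.44629 = 3669.7 m.

z ≈ 3670 m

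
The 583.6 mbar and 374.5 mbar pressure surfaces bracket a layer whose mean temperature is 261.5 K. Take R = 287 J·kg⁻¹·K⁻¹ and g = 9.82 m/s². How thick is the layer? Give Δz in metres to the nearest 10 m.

Δz ≈ 3390 m

Hypsometric equation: Δz = (R T̄/g) ln(P₁/P₂).
R T̄/g = 287 × 261.5 / 9.82 = 7642.6 m.
ln(583.6/374.5) = ln(1.5583) = 0.44360.
Δz = 7642.6 × 0.44360 = 3390.3 m.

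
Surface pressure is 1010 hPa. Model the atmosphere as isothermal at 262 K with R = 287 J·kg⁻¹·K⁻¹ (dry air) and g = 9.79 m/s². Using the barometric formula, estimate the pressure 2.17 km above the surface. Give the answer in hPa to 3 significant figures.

P ≈ 761 hPa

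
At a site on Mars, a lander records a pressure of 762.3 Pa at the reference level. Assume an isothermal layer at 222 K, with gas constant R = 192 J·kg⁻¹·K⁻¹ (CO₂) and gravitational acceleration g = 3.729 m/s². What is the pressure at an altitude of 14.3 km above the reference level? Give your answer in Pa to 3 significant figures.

Scale height: H = RT/g = 192 × 222 / 3.729 = 11430 m.
Barometric formula: P = P₀ exp(−z/H).
z/H = 14300/11430 = 1.2511; exp(−1.2511) = 0.28619.
P = 762.3 × 0.28619 = 218.16 Pa.

P ≈ 218 Pa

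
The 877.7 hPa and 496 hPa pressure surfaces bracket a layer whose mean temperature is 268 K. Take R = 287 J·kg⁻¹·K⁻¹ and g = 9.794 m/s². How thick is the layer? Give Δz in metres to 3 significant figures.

Δz ≈ 4480 m

Hypsometric equation: Δz = (R T̄/g) ln(P₁/P₂).
R T̄/g = 287 × 268 / 9.794 = 7853.4 m.
ln(877.7/496) = ln(1.7696) = 0.57075.
Δz = 7853.4 × 0.57075 = 4482.3 m.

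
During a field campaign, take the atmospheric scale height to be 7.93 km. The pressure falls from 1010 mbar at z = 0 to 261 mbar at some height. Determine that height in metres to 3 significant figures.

Invert the barometric formula: z = H ln(P₀/P).
P₀/P = 1010/261 = 3.8697; ln(3.8697) = 1.3532.
z = 7930.0 × 1.3532 = 10731 m.

z ≈ 10700 m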